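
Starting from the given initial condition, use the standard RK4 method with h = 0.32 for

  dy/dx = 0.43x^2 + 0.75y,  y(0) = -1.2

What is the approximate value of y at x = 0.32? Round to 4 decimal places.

-1.5205

RK4: k1 = f(x_n, y_n); k2 = f(x_n + h/2, y_n + (h/2)·k1); k3 = f(x_n + h/2, y_n + (h/2)·k2); k4 = f(x_n + h, y_n + h·k3); y_{n+1} = y_n + (h/6)·(k1 + 2k2 + 2k3 + k4).
x=0.000000, y=-1.200000:
  k1 = f(0.000000, -1.200000) = -0.900000
  k2 = f(0.160000, -1.344000) = -0.996992
  k3 = f(0.160000, -1.359519) = -1.008631
  k4 = f(0.320000, -1.522762) = -1.098039
  y ← -1.200000 + (0.32/6)·(k1 + 2k2 + 2k3 + k4) = -1.520495
y(0.32) ≈ -1.5205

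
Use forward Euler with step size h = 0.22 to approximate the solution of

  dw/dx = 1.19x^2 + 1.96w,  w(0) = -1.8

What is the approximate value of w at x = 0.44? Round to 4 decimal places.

-3.6743

Euler: w_{n+1} = w_n + h·f(x_n, w_n).
x=0.000000, w=-1.800000: f=-3.528000 → w ← -1.800000 + 0.22·(-3.528000) = -2.576160
x=0.220000, w=-2.576160: f=-4.991678 → w ← -2.576160 + 0.22·(-4.991678) = -3.674329
w(0.44) ≈ -3.6743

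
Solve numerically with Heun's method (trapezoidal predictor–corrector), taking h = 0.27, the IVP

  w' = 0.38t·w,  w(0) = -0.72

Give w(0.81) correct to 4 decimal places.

-0.8153

Heun: k1 = f(t_n, w_n); k2 = f(t_n + h, w_n + h·k1); w_{n+1} = w_n + (h/2)·(k1 + k2).
t=0.000000, w=-0.720000:
  k1 = f(0.000000, -0.720000) = 0.000000
  k2 = f(0.270000, -0.720000) = -0.073872
  w ← -0.720000 + (0.27/2)·(0.000000 + (-0.073872)) = -0.729973
t=0.270000, w=-0.729973:
  k1 = f(0.270000, -0.729973) = -0.074895
  k2 = f(0.540000, -0.750194) = -0.153940
  w ← -0.729973 + (0.27/2)·(-0.074895 + (-0.153940)) = -0.760865
t=0.540000, w=-0.760865:
  k1 = f(0.540000, -0.760865) = -0.156130
  k2 = f(0.810000, -0.803020) = -0.247170
  w ← -0.760865 + (0.27/2)·(-0.156130 + (-0.247170)) = -0.815311
w(0.81) ≈ -0.8153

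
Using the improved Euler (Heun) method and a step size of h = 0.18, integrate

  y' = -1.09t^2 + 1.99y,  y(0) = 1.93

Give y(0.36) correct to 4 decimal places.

3.8830

Heun: k1 = f(t_n, y_n); k2 = f(t_n + h, y_n + h·k1); y_{n+1} = y_n + (h/2)·(k1 + k2).
t=0.000000, y=1.930000:
  k1 = f(0.000000, 1.930000) = 3.840700
  k2 = f(0.180000, 2.621326) = 5.181123
  y ← 1.930000 + (0.18/2)·(3.840700 + 5.181123) = 2.741964
t=0.180000, y=2.741964:
  k1 = f(0.180000, 2.741964) = 5.421192
  k2 = f(0.360000, 3.717779) = 7.257116
  y ← 2.741964 + (0.18/2)·(5.421192 + 7.257116) = 3.883012
y(0.36) ≈ 3.8830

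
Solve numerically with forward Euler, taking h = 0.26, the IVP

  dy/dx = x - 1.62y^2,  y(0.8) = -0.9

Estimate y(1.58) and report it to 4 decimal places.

Euler: y_{n+1} = y_n + h·f(x_n, y_n).
x=0.800000, y=-0.900000: f=-0.512200 → y ← -0.900000 + 0.26·(-0.512200) = -1.033172
x=1.060000, y=-1.033172: f=-0.669260 → y ← -1.033172 + 0.26·(-0.669260) = -1.207180
x=1.320000, y=-1.207180: f=-1.040798 → y ← -1.207180 + 0.26·(-1.040798) = -1.477787
y(1.58) ≈ -1.4778

-1.4778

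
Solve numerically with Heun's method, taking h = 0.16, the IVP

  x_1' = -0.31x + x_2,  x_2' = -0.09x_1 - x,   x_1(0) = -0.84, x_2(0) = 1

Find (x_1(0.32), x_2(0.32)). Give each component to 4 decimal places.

-0.5365, 0.9685

Heun on (x_1,x_2): k1 = f(x_n, state_n); k2 = f(x_n + h, state_n + h·k1); state_{n+1} = state_n + (h/2)·(k1 + k2).
0.000000: (-0.840000, 1.000000)
  k1 = (1.000000, 0.075600)
  predictor → (-0.680000, 1.012096)
  k2 = (0.962496, -0.098800)
  → (-0.683000, 0.998144)
0.160000: (-0.683000, 0.998144)
  k1 = (0.948544, -0.098530)
  predictor → (-0.531233, 0.982379)
  k2 = (0.883179, -0.272189)
  → (-0.536462, 0.968486)
(x_1(0.32), x_2(0.32)) ≈ (-0.5365, 0.9685)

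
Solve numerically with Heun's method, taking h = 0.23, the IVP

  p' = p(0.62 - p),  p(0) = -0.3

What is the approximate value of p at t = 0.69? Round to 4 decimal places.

-0.6138

Heun: k1 = f(t_n, p_n); k2 = f(t_n + h, p_n + h·k1); p_{n+1} = p_n + (h/2)·(k1 + k2).
t=0.000000, p=-0.300000:
  k1 = f(0.000000, -0.300000) = -0.276000
  k2 = f(0.230000, -0.363480) = -0.357475
  p ← -0.300000 + (0.23/2)·(-0.276000 + (-0.357475)) = -0.372850
t=0.230000, p=-0.372850:
  k1 = f(0.230000, -0.372850) = -0.370184
  k2 = f(0.460000, -0.457992) = -0.493712
  p ← -0.372850 + (0.23/2)·(-0.370184 + (-0.493712)) = -0.472198
t=0.460000, p=-0.472198:
  k1 = f(0.460000, -0.472198) = -0.515733
  k2 = f(0.690000, -0.590816) = -0.715370
  p ← -0.472198 + (0.23/2)·(-0.515733 + (-0.715370)) = -0.613774
p(0.69) ≈ -0.6138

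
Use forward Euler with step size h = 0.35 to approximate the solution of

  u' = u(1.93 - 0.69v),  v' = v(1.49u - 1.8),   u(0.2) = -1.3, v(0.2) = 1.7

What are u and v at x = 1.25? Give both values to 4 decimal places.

Euler on (u,v): u_{n+1} = u_n + h·u', v_{n+1} = v_n + h·v'.
0.200000: (-1.300000, 1.700000); f=(-0.984100, -6.352900) → (-1.644435, -0.523515)
0.550000: (-1.644435, -0.523515); f=(-3.767771, 2.225048) → (-2.963155, 0.255252)
0.900000: (-2.963155, 0.255252); f=(-5.197007, -1.586415) → (-4.782107, -0.299994)
(u(1.25), v(1.25)) ≈ (-4.7821, -0.3000)

-4.7821, -0.3000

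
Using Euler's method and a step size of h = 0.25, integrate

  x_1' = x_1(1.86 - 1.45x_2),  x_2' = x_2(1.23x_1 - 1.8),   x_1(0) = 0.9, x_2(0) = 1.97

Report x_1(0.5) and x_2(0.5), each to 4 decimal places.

0.5910, 1.2342

Euler on (x_1,x_2): x_1_{n+1} = x_1_n + h·x_1', x_2_{n+1} = x_2_n + h·x_2'.
0.000000: (0.900000, 1.970000); f=(-0.896850, -1.365210) → (0.675787, 1.628697)
0.250000: (0.675787, 1.628697); f=(-0.338983, -1.577852) → (0.591042, 1.234235)
(x_1(0.5), x_2(0.5)) ≈ (0.5910, 1.2342)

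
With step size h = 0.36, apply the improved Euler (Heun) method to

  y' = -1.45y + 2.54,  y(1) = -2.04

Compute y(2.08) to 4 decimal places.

Heun: k1 = f(s_n, y_n); k2 = f(s_n + h, y_n + h·k1); y_{n+1} = y_n + (h/2)·(k1 + k2).
s=1.000000, y=-2.040000:
  k1 = f(1.000000, -2.040000) = 5.498000
  k2 = f(1.360000, -0.060720) = 2.628044
  y ← -2.040000 + (0.36/2)·(5.498000 + 2.628044) = -0.577312
s=1.360000, y=-0.577312:
  k1 = f(1.360000, -0.577312) = 3.377103
  k2 = f(1.720000, 0.638445) = 1.614255
  y ← -0.577312 + (0.36/2)·(3.377103 + 1.614255) = 0.321132
s=1.720000, y=0.321132:
  k1 = f(1.720000, 0.321132) = 2.074358
  k2 = f(2.080000, 1.067901) = 0.991543
  y ← 0.321132 + (0.36/2)·(2.074358 + 0.991543) = 0.872995
y(2.08) ≈ 0.8730

0.8730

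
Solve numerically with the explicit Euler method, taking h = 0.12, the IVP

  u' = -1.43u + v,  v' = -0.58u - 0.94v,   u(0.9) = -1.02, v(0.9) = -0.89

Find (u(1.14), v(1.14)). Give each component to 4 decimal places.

Euler on (u,v): u_{n+1} = u_n + h·u', v_{n+1} = v_n + h·v'.
0.900000: (-1.020000, -0.890000); f=(0.568600, 1.428200) → (-0.951768, -0.718616)
1.020000: (-0.951768, -0.718616); f=(0.642412, 1.227524) → (-0.874679, -0.571313)
(u(1.14), v(1.14)) ≈ (-0.8747, -0.5713)

-0.8747, -0.5713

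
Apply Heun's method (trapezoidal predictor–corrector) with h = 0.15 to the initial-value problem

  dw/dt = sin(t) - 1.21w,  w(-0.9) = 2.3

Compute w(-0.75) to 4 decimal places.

1.8212

Heun: k1 = f(t_n, w_n); k2 = f(t_n + h, w_n + h·k1); w_{n+1} = w_n + (h/2)·(k1 + k2).
t=-0.900000, w=2.300000:
  k1 = f(-0.900000, 2.300000) = -3.566327
  k2 = f(-0.750000, 1.765051) = -2.817350
  w ← 2.300000 + (0.15/2)·(-3.566327 + (-2.817350)) = 1.821224
w(-0.75) ≈ 1.8212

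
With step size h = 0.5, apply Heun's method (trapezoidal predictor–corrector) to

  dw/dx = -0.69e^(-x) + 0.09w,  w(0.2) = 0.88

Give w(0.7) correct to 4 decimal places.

Heun: k1 = f(x_n, w_n); k2 = f(x_n + h, w_n + h·k1); w_{n+1} = w_n + (h/2)·(k1 + k2).
x=0.200000, w=0.880000:
  k1 = f(0.200000, 0.880000) = -0.485724
  k2 = f(0.700000, 0.637138) = -0.285301
  w ← 0.880000 + (0.5/2)·(-0.485724 + (-0.285301)) = 0.687244
w(0.7) ≈ 0.6872

0.6872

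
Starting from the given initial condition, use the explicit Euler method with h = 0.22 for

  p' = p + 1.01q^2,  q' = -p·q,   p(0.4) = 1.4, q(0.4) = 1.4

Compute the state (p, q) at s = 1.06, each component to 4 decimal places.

Euler on (p,q): p_{n+1} = p_n + h·p', q_{n+1} = q_n + h·q'.
0.400000: (1.400000, 1.400000); f=(3.379600, -1.960000) → (2.143512, 0.968800)
0.620000: (2.143512, 0.968800); f=(3.091471, -2.076634) → (2.823636, 0.511940)
0.840000: (2.823636, 0.511940); f=(3.088339, -1.445533) → (3.503070, 0.193923)
(p(1.06), q(1.06)) ≈ (3.5031, 0.1939)

3.5031, 0.1939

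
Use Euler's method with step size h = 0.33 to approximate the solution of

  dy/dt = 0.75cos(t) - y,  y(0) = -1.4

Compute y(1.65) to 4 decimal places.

Euler: y_{n+1} = y_n + h·f(t_n, y_n).
t=0.000000, y=-1.400000: f=2.150000 → y ← -1.400000 + 0.33·2.150000 = -0.690500
t=0.330000, y=-0.690500: f=1.400032 → y ← -0.690500 + 0.33·1.400032 = -0.228490
t=0.660000, y=-0.228490: f=0.820984 → y ← -0.228490 + 0.33·0.820984 = 0.042435
t=0.990000, y=0.042435: f=0.369082 → y ← 0.042435 + 0.33·0.369082 = 0.164232
t=1.320000, y=0.164232: f=0.021899 → y ← 0.164232 + 0.33·0.021899 = 0.171459
y(1.65) ≈ 0.1715

0.1715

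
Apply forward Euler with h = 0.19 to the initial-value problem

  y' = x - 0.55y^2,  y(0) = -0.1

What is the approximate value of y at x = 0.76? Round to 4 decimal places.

0.1140

Euler: y_{n+1} = y_n + h·f(x_n, y_n).
x=0.000000, y=-0.100000: f=-0.005500 → y ← -0.100000 + 0.19·(-0.005500) = -0.101045
x=0.190000, y=-0.101045: f=0.184384 → y ← -0.101045 + 0.19·0.184384 = -0.066012
x=0.380000, y=-0.066012: f=0.377603 → y ← -0.066012 + 0.19·0.377603 = 0.005733
x=0.570000, y=0.005733: f=0.569982 → y ← 0.005733 + 0.19·0.569982 = 0.114029
y(0.76) ≈ 0.1140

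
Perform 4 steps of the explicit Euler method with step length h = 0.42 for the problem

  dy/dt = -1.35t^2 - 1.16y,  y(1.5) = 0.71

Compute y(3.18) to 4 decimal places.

-6.5838

Euler: y_{n+1} = y_n + h·f(t_n, y_n).
t=1.500000, y=0.710000: f=-3.861100 → y ← 0.710000 + 0.42·(-3.861100) = -0.911662
t=1.920000, y=-0.911662: f=-3.919112 → y ← -0.911662 + 0.42·(-3.919112) = -2.557689
t=2.340000, y=-2.557689: f=-4.425141 → y ← -2.557689 + 0.42·(-4.425141) = -4.416248
t=2.760000, y=-4.416248: f=-5.160912 → y ← -4.416248 + 0.42·(-5.160912) = -6.583831
y(3.18) ≈ -6.5838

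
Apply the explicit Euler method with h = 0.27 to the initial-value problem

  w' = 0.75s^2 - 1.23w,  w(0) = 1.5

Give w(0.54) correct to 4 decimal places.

0.6839

Euler: w_{n+1} = w_n + h·f(s_n, w_n).
s=0.000000, w=1.500000: f=-1.845000 → w ← 1.500000 + 0.27·(-1.845000) = 1.001850
s=0.270000, w=1.001850: f=-1.177600 → w ← 1.001850 + 0.27·(-1.177600) = 0.683898
w(0.54) ≈ 0.6839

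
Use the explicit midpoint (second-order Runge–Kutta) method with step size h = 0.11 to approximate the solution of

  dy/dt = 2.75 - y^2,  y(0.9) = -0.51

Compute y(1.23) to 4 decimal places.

0.3758

Midpoint: k1 = f(t_n, y_n); k2 = f(t_n + h/2, y_n + (h/2)·k1); y_{n+1} = y_n + h·k2.
t=0.900000, y=-0.510000:
  k1 = f(0.900000, -0.510000) = 2.489900
  k2 = f(0.955000, -0.373055) = 2.610830
  y ← -0.510000 + 0.11·2.610830 = -0.222809
t=1.010000, y=-0.222809:
  k1 = f(1.010000, -0.222809) = 2.700356
  k2 = f(1.065000, -0.074289) = 2.744481
  y ← -0.222809 + 0.11·2.744481 = 0.079084
t=1.120000, y=0.079084:
  k1 = f(1.120000, 0.079084) = 2.743746
  k2 = f(1.175000, 0.229990) = 2.697105
  y ← 0.079084 + 0.11·2.697105 = 0.375766
y(1.23) ≈ 0.3758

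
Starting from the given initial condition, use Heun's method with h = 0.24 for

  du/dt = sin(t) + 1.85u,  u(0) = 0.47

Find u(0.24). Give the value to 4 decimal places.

Heun: k1 = f(t_n, u_n); k2 = f(t_n + h, u_n + h·k1); u_{n+1} = u_n + (h/2)·(k1 + k2).
t=0.000000, u=0.470000:
  k1 = f(0.000000, 0.470000) = 0.869500
  k2 = f(0.240000, 0.678680) = 1.493261
  u ← 0.470000 + (0.24/2)·(0.869500 + 1.493261) = 0.753531
u(0.24) ≈ 0.7535

0.7535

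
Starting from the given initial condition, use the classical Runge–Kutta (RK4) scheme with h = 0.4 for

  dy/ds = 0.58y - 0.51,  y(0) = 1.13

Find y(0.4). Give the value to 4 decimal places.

1.1955

RK4: k1 = f(s_n, y_n); k2 = f(s_n + h/2, y_n + (h/2)·k1); k3 = f(s_n + h/2, y_n + (h/2)·k2); k4 = f(s_n + h, y_n + h·k3); y_{n+1} = y_n + (h/6)·(k1 + 2k2 + 2k3 + k4).
s=0.000000, y=1.130000:
  k1 = f(0.000000, 1.130000) = 0.145400
  k2 = f(0.200000, 1.159080) = 0.162266
  k3 = f(0.200000, 1.162453) = 0.164223
  k4 = f(0.400000, 1.195689) = 0.183500
  y ← 1.130000 + (0.4/6)·(k1 + 2k2 + 2k3 + k4) = 1.195459
y(0.4) ≈ 1.1955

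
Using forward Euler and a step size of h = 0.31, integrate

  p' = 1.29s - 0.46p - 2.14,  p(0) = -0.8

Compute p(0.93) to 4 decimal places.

-1.8699

Euler: p_{n+1} = p_n + h·f(s_n, p_n).
s=0.000000, p=-0.800000: f=-1.772000 → p ← -0.800000 + 0.31·(-1.772000) = -1.349320
s=0.310000, p=-1.349320: f=-1.119413 → p ← -1.349320 + 0.31·(-1.119413) = -1.696338
s=0.620000, p=-1.696338: f=-0.559885 → p ← -1.696338 + 0.31·(-0.559885) = -1.869902
p(0.93) ≈ -1.8699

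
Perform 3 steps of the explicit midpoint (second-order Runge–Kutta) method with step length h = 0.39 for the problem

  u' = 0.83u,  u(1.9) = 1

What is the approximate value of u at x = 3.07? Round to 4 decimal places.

Midpoint: k1 = f(x_n, u_n); k2 = f(x_n + h/2, u_n + (h/2)·k1); u_{n+1} = u_n + h·k2.
x=1.900000, u=1.000000:
  k1 = f(1.900000, 1.000000) = 0.830000
  k2 = f(2.095000, 1.161850) = 0.964336
  u ← 1.000000 + 0.39·0.964336 = 1.376091
x=2.290000, u=1.376091:
  k1 = f(2.290000, 1.376091) = 1.142155
  k2 = f(2.485000, 1.598811) = 1.327013
  u ← 1.376091 + 0.39·1.327013 = 1.893626
x=2.680000, u=1.893626:
  k1 = f(2.680000, 1.893626) = 1.571710
  k2 = f(2.875000, 2.200109) = 1.826091
  u ← 1.893626 + 0.39·1.826091 = 2.605801
u(3.07) ≈ 2.6058

2.6058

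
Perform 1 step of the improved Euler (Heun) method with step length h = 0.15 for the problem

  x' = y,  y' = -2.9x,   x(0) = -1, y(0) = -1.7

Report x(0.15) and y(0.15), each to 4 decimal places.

-1.2224, -1.2095

Heun on (x,y): k1 = f(t_n, state_n); k2 = f(t_n + h, state_n + h·k1); state_{n+1} = state_n + (h/2)·(k1 + k2).
0.000000: (-1.000000, -1.700000)
  k1 = (-1.700000, 2.900000)
  predictor → (-1.255000, -1.265000)
  k2 = (-1.265000, 3.639500)
  → (-1.222375, -1.209538)
(x(0.15), y(0.15)) ≈ (-1.2224, -1.2095)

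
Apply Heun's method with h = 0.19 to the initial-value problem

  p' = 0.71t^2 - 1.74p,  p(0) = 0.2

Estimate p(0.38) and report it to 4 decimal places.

Heun: k1 = f(t_n, p_n); k2 = f(t_n + h, p_n + h·k1); p_{n+1} = p_n + (h/2)·(k1 + k2).
t=0.000000, p=0.200000:
  k1 = f(0.000000, 0.200000) = -0.348000
  k2 = f(0.190000, 0.133880) = -0.207320
  p ← 0.200000 + (0.19/2)·(-0.348000 + (-0.207320)) = 0.147245
t=0.190000, p=0.147245:
  k1 = f(0.190000, 0.147245) = -0.230575
  k2 = f(0.380000, 0.103435) = -0.077454
  p ← 0.147245 + (0.19/2)·(-0.230575 + (-0.077454)) = 0.117982
p(0.38) ≈ 0.1180

0.1180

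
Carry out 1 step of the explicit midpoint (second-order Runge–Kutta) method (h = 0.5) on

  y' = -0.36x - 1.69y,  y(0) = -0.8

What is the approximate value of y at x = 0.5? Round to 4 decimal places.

Midpoint: k1 = f(x_n, y_n); k2 = f(x_n + h/2, y_n + (h/2)·k1); y_{n+1} = y_n + h·k2.
x=0.000000, y=-0.800000:
  k1 = f(0.000000, -0.800000) = 1.352000
  k2 = f(0.250000, -0.462000) = 0.690780
  y ← -0.800000 + 0.5·0.690780 = -0.454610
y(0.5) ≈ -0.4546

-0.4546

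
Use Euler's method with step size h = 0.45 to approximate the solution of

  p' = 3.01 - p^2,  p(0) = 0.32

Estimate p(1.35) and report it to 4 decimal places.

1.7029

Euler: p_{n+1} = p_n + h·f(t_n, p_n).
t=0.000000, p=0.320000: f=2.907600 → p ← 0.320000 + 0.45·2.907600 = 1.628420
t=0.450000, p=1.628420: f=0.358248 → p ← 1.628420 + 0.45·0.358248 = 1.789632
t=0.900000, p=1.789632: f=-0.192782 → p ← 1.789632 + 0.45·(-0.192782) = 1.702880
p(1.35) ≈ 1.7029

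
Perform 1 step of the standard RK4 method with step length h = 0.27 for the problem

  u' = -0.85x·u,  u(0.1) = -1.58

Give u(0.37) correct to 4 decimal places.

-1.4970

RK4: k1 = f(x_n, u_n); k2 = f(x_n + h/2, u_n + (h/2)·k1); k3 = f(x_n + h/2, u_n + (h/2)·k2); k4 = f(x_n + h, u_n + h·k3); u_{n+1} = u_n + (h/6)·(k1 + 2k2 + 2k3 + k4).
x=0.100000, u=-1.580000:
  k1 = f(0.100000, -1.580000) = 0.134300
  k2 = f(0.235000, -1.561870) = 0.311983
  k3 = f(0.235000, -1.537882) = 0.307192
  k4 = f(0.370000, -1.497058) = 0.470825
  u ← -1.580000 + (0.27/6)·(k1 + 2k2 + 2k3 + k4) = -1.497044
u(0.37) ≈ -1.4970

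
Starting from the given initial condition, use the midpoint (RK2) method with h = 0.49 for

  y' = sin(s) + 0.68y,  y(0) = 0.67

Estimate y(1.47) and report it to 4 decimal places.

3.0620

Midpoint: k1 = f(s_n, y_n); k2 = f(s_n + h/2, y_n + (h/2)·k1); y_{n+1} = y_n + h·k2.
s=0.000000, y=0.670000:
  k1 = f(0.000000, 0.670000) = 0.455600
  k2 = f(0.245000, 0.781622) = 0.774059
  y ← 0.670000 + 0.49·0.774059 = 1.049289
s=0.490000, y=1.049289:
  k1 = f(0.490000, 1.049289) = 1.184142
  k2 = f(0.735000, 1.339404) = 1.581382
  y ← 1.049289 + 0.49·1.581382 = 1.824166
s=0.980000, y=1.824166:
  k1 = f(0.980000, 1.824166) = 2.070930
  k2 = f(1.225000, 2.331544) = 2.526256
  y ← 1.824166 + 0.49·2.526256 = 3.062032
y(1.47) ≈ 3.0620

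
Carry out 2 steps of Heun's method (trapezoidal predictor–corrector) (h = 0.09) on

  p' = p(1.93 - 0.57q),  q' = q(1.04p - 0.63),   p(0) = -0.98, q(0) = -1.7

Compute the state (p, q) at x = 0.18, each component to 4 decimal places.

Heun on (p,q): k1 = f(x_n, state_n); k2 = f(x_n + h, state_n + h·k1); state_{n+1} = state_n + (h/2)·(k1 + k2).
0.000000: (-0.980000, -1.700000)
  k1 = (-2.841020, 2.803640)
  predictor → (-1.235692, -1.447672)
  k2 = (-3.404545, 2.772466)
  → (-1.261050, -1.449075)
0.090000: (-1.261050, -1.449075)
  k1 = (-3.475421, 2.813369)
  predictor → (-1.573838, -1.195872)
  k2 = (-4.110310, 2.710793)
  → (-1.602408, -1.200488)
(p(0.18), q(0.18)) ≈ (-1.6024, -1.2005)

-1.6024, -1.2005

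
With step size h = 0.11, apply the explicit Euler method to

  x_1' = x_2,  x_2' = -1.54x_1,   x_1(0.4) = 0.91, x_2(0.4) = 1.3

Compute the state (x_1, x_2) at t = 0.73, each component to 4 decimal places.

Euler on (x_1,x_2): x_1_{n+1} = x_1_n + h·x_1', x_2_{n+1} = x_2_n + h·x_2'.
0.400000: (0.910000, 1.300000); f=(1.300000, -1.401400) → (1.053000, 1.145846)
0.510000: (1.053000, 1.145846); f=(1.145846, -1.621620) → (1.179043, 0.967468)
0.620000: (1.179043, 0.967468); f=(0.967468, -1.815726) → (1.285465, 0.767738)
(x_1(0.73), x_2(0.73)) ≈ (1.2855, 0.7677)

1.2855, 0.7677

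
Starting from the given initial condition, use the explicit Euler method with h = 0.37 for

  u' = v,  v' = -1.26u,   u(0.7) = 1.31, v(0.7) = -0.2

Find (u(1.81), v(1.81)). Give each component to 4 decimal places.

Euler on (u,v): u_{n+1} = u_n + h·u', v_{n+1} = v_n + h·v'.
0.700000: (1.310000, -0.200000); f=(-0.200000, -1.650600) → (1.236000, -0.810722)
1.070000: (1.236000, -0.810722); f=(-0.810722, -1.557360) → (0.936033, -1.386945)
1.440000: (0.936033, -1.386945); f=(-1.386945, -1.179401) → (0.422863, -1.823324)
(u(1.81), v(1.81)) ≈ (0.4229, -1.8233)

0.4229, -1.8233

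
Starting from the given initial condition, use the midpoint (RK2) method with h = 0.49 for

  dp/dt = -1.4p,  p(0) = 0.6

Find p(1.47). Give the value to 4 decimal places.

Midpoint: k1 = f(t_n, p_n); k2 = f(t_n + h/2, p_n + (h/2)·k1); p_{n+1} = p_n + h·k2.
t=0.000000, p=0.600000:
  k1 = f(0.000000, 0.600000) = -0.840000
  k2 = f(0.245000, 0.394200) = -0.551880
  p ← 0.600000 + 0.49·(-0.551880) = 0.329579
t=0.490000, p=0.329579:
  k1 = f(0.490000, 0.329579) = -0.461410
  k2 = f(0.735000, 0.216533) = -0.303147
  p ← 0.329579 + 0.49·(-0.303147) = 0.181037
t=0.980000, p=0.181037:
  k1 = f(0.980000, 0.181037) = -0.253452
  k2 = f(1.225000, 0.118941) = -0.166518
  p ← 0.181037 + 0.49·(-0.166518) = 0.099443
p(1.47) ≈ 0.0994

0.0994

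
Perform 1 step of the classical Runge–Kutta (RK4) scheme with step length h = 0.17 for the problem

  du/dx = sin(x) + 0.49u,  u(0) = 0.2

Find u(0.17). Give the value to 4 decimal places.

RK4: k1 = f(x_n, u_n); k2 = f(x_n + h/2, u_n + (h/2)·k1); k3 = f(x_n + h/2, u_n + (h/2)·k2); k4 = f(x_n + h, u_n + h·k3); u_{n+1} = u_n + (h/6)·(k1 + 2k2 + 2k3 + k4).
x=0.000000, u=0.200000:
  k1 = f(0.000000, 0.200000) = 0.098000
  k2 = f(0.085000, 0.208330) = 0.186979
  k3 = f(0.085000, 0.215893) = 0.190685
  k4 = f(0.170000, 0.232417) = 0.283066
  u ← 0.200000 + (0.17/6)·(k1 + 2k2 + 2k3 + k4) = 0.232198
u(0.17) ≈ 0.2322

0.2322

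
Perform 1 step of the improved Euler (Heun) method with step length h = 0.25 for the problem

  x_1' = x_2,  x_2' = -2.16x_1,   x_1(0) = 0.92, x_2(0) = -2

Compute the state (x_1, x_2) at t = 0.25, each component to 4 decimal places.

Heun on (x_1,x_2): k1 = f(t_n, state_n); k2 = f(t_n + h, state_n + h·k1); state_{n+1} = state_n + (h/2)·(k1 + k2).
0.000000: (0.920000, -2.000000)
  k1 = (-2.000000, -1.987200)
  predictor → (0.420000, -2.496800)
  k2 = (-2.496800, -0.907200)
  → (0.357900, -2.361800)
(x_1(0.25), x_2(0.25)) ≈ (0.3579, -2.3618)

0.3579, -2.3618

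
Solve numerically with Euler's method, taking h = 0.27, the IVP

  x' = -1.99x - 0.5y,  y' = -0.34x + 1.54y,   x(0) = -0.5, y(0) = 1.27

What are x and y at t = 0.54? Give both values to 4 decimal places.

-0.4353, 2.6477

Euler on (x,y): x_{n+1} = x_n + h·x', y_{n+1} = y_n + h·y'.
0.000000: (-0.500000, 1.270000); f=(0.360000, 2.125800) → (-0.402800, 1.843966)
0.270000: (-0.402800, 1.843966); f=(-0.120411, 2.976660) → (-0.435311, 2.647664)
(x(0.54), y(0.54)) ≈ (-0.4353, 2.6477)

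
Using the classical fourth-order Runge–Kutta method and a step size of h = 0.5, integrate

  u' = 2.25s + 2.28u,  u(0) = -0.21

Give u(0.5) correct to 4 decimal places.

-0.2339

RK4: k1 = f(s_n, u_n); k2 = f(s_n + h/2, u_n + (h/2)·k1); k3 = f(s_n + h/2, u_n + (h/2)·k2); k4 = f(s_n + h, u_n + h·k3); u_{n+1} = u_n + (h/6)·(k1 + 2k2 + 2k3 + k4).
s=0.000000, u=-0.210000:
  k1 = f(0.000000, -0.210000) = -0.478800
  k2 = f(0.250000, -0.329700) = -0.189216
  k3 = f(0.250000, -0.257304) = -0.024153
  k4 = f(0.500000, -0.222077) = 0.618665
  u ← -0.210000 + (0.5/6)·(k1 + 2k2 + 2k3 + k4) = -0.233906
u(0.5) ≈ -0.2339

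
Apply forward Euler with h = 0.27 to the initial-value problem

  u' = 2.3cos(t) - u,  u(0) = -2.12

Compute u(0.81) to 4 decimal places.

Euler: u_{n+1} = u_n + h·f(t_n, u_n).
t=0.000000, u=-2.120000: f=4.420000 → u ← -2.120000 + 0.27·4.420000 = -0.926600
t=0.270000, u=-0.926600: f=3.143273 → u ← -0.926600 + 0.27·3.143273 = -0.077916
t=0.540000, u=-0.077916: f=2.050646 → u ← -0.077916 + 0.27·2.050646 = 0.475758
u(0.81) ≈ 0.4758

0.4758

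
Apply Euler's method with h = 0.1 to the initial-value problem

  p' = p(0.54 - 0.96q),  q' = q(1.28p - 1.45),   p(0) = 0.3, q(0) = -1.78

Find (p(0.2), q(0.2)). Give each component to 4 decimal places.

0.4434, -1.4345

Euler on (p,q): p_{n+1} = p_n + h·p', q_{n+1} = q_n + h·q'.
0.000000: (0.300000, -1.780000); f=(0.674640, 1.897480) → (0.367464, -1.590252)
0.100000: (0.367464, -1.590252); f=(0.759417, 1.557884) → (0.443406, -1.434464)
(p(0.2), q(0.2)) ≈ (0.4434, -1.4345)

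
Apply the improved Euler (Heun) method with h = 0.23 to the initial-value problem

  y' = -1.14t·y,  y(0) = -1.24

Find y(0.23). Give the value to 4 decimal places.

-1.2026

Heun: k1 = f(t_n, y_n); k2 = f(t_n + h, y_n + h·k1); y_{n+1} = y_n + (h/2)·(k1 + k2).
t=0.000000, y=-1.240000:
  k1 = f(0.000000, -1.240000) = 0.000000
  k2 = f(0.230000, -1.240000) = 0.325128
  y ← -1.240000 + (0.23/2)·(0.000000 + 0.325128) = -1.202610
y(0.23) ≈ -1.2026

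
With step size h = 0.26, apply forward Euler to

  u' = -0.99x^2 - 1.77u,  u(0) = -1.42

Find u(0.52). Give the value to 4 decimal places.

-0.4312

Euler: u_{n+1} = u_n + h·f(x_n, u_n).
x=0.000000, u=-1.420000: f=2.513400 → u ← -1.420000 + 0.26·2.513400 = -0.766516
x=0.260000, u=-0.766516: f=1.289809 → u ← -0.766516 + 0.26·1.289809 = -0.431166
u(0.52) ≈ -0.4312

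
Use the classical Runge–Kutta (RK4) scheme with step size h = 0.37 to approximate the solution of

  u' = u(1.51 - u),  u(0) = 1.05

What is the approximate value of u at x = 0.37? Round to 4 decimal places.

1.2074

RK4: k1 = f(x_n, u_n); k2 = f(x_n + h/2, u_n + (h/2)·k1); k3 = f(x_n + h/2, u_n + (h/2)·k2); k4 = f(x_n + h, u_n + h·k3); u_{n+1} = u_n + (h/6)·(k1 + 2k2 + 2k3 + k4).
x=0.000000, u=1.050000:
  k1 = f(0.000000, 1.050000) = 0.483000
  k2 = f(0.185000, 1.139355) = 0.422296
  k3 = f(0.185000, 1.128125) = 0.430803
  k4 = f(0.370000, 1.209397) = 0.363548
  u ← 1.050000 + (0.37/6)·(k1 + 2k2 + 2k3 + k4) = 1.207419
u(0.37) ≈ 1.2074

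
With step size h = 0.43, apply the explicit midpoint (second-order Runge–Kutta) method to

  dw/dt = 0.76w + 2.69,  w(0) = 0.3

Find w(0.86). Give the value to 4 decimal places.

Midpoint: k1 = f(t_n, w_n); k2 = f(t_n + h/2, w_n + (h/2)·k1); w_{n+1} = w_n + h·k2.
t=0.000000, w=0.300000:
  k1 = f(0.000000, 0.300000) = 2.918000
  k2 = f(0.215000, 0.927370) = 3.394801
  w ← 0.300000 + 0.43·3.394801 = 1.759765
t=0.430000, w=1.759765:
  k1 = f(0.430000, 1.759765) = 4.027421
  k2 = f(0.645000, 2.625660) = 4.685502
  w ← 1.759765 + 0.43·4.685502 = 3.774530
w(0.86) ≈ 3.7745

3.7745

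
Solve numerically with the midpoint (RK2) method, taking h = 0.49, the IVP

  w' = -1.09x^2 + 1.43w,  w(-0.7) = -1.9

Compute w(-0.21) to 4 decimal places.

Midpoint: k1 = f(x_n, w_n); k2 = f(x_n + h/2, w_n + (h/2)·k1); w_{n+1} = w_n + h·k2.
x=-0.700000, w=-1.900000:
  k1 = f(-0.700000, -1.900000) = -3.251100
  k2 = f(-0.455000, -2.696519) = -4.081680
  w ← -1.900000 + 0.49·(-4.081680) = -3.900023
w(-0.21) ≈ -3.9000

-3.9000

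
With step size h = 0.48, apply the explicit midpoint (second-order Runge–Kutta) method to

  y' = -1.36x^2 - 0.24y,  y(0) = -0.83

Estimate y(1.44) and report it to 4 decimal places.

-1.8172

Midpoint: k1 = f(x_n, y_n); k2 = f(x_n + h/2, y_n + (h/2)·k1); y_{n+1} = y_n + h·k2.
x=0.000000, y=-0.830000:
  k1 = f(0.000000, -0.830000) = 0.199200
  k2 = f(0.240000, -0.782192) = 0.109390
  y ← -0.830000 + 0.48·0.109390 = -0.777493
x=0.480000, y=-0.777493:
  k1 = f(0.480000, -0.777493) = -0.126746
  k2 = f(0.720000, -0.807912) = -0.511125
  y ← -0.777493 + 0.48·(-0.511125) = -1.022833
x=0.960000, y=-1.022833:
  k1 = f(0.960000, -1.022833) = -1.007896
  k2 = f(1.200000, -1.264728) = -1.654865
  y ← -1.022833 + 0.48·(-1.654865) = -1.817168
y(1.44) ≈ -1.8172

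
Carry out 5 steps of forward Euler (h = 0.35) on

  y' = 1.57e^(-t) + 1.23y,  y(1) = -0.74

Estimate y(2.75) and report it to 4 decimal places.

-2.8128

Euler: y_{n+1} = y_n + h·f(t_n, y_n).
t=1.000000, y=-0.740000: f=-0.332629 → y ← -0.740000 + 0.35·(-0.332629) = -0.856420
t=1.350000, y=-0.856420: f=-0.646390 → y ← -0.856420 + 0.35·(-0.646390) = -1.082657
t=1.700000, y=-1.082657: f=-1.044855 → y ← -1.082657 + 0.35·(-1.044855) = -1.448356
t=2.050000, y=-1.448356: f=-1.579364 → y ← -1.448356 + 0.35·(-1.579364) = -2.001133
t=2.400000, y=-2.001133: f=-2.318966 → y ← -2.001133 + 0.35·(-2.318966) = -2.812771
y(2.75) ≈ -2.8128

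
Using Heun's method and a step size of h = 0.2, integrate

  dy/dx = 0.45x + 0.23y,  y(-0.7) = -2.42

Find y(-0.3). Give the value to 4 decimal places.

-2.7482

Heun: k1 = f(x_n, y_n); k2 = f(x_n + h, y_n + h·k1); y_{n+1} = y_n + (h/2)·(k1 + k2).
x=-0.700000, y=-2.420000:
  k1 = f(-0.700000, -2.420000) = -0.871600
  k2 = f(-0.500000, -2.594320) = -0.821694
  y ← -2.420000 + (0.2/2)·(-0.871600 + (-0.821694)) = -2.589329
x=-0.500000, y=-2.589329:
  k1 = f(-0.500000, -2.589329) = -0.820546
  k2 = f(-0.300000, -2.753439) = -0.768291
  y ← -2.589329 + (0.2/2)·(-0.820546 + (-0.768291)) = -2.748213
y(-0.3) ≈ -2.7482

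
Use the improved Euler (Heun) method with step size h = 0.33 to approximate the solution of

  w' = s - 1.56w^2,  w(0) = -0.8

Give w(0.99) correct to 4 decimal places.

-10.6459

Heun: k1 = f(s_n, w_n); k2 = f(s_n + h, w_n + h·k1); w_{n+1} = w_n + (h/2)·(k1 + k2).
s=0.000000, w=-0.800000:
  k1 = f(0.000000, -0.800000) = -0.998400
  k2 = f(0.330000, -1.129472) = -1.660103
  w ← -0.800000 + (0.33/2)·(-0.998400 + (-1.660103)) = -1.238653
s=0.330000, w=-1.238653:
  k1 = f(0.330000, -1.238653) = -2.063447
  k2 = f(0.660000, -1.919591) = -5.088332
  w ← -1.238653 + (0.33/2)·(-2.063447 + (-5.088332)) = -2.418697
s=0.660000, w=-2.418697:
  k1 = f(0.660000, -2.418697) = -8.466146
  k2 = f(0.990000, -5.212525) = -41.395845
  w ← -2.418697 + (0.33/2)·(-8.466146 + (-41.395845)) = -10.645925
w(0.99) ≈ -10.6459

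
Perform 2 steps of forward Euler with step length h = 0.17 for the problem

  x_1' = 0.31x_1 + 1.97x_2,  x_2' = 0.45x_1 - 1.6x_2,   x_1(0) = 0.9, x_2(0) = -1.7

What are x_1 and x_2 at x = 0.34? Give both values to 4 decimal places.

Euler on (x_1,x_2): x_1_{n+1} = x_1_n + h·x_1', x_2_{n+1} = x_2_n + h·x_2'.
0.000000: (0.900000, -1.700000); f=(-3.070000, 3.125000) → (0.378100, -1.168750)
0.170000: (0.378100, -1.168750); f=(-2.185226, 2.040145) → (0.006611, -0.821925)
(x_1(0.34), x_2(0.34)) ≈ (0.0066, -0.8219)

0.0066, -0.8219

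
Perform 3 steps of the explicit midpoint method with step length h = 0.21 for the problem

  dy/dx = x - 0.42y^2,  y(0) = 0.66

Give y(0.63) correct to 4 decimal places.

Midpoint: k1 = f(x_n, y_n); k2 = f(x_n + h/2, y_n + (h/2)·k1); y_{n+1} = y_n + h·k2.
x=0.000000, y=0.660000:
  k1 = f(0.000000, 0.660000) = -0.182952
  k2 = f(0.105000, 0.640790) = -0.067457
  y ← 0.660000 + 0.21·(-0.067457) = 0.645834
x=0.210000, y=0.645834:
  k1 = f(0.210000, 0.645834) = 0.034817
  k2 = f(0.315000, 0.649490) = 0.137828
  y ← 0.645834 + 0.21·0.137828 = 0.674778
x=0.420000, y=0.674778:
  k1 = f(0.420000, 0.674778) = 0.228763
  k2 = f(0.525000, 0.698798) = 0.319906
  y ← 0.674778 + 0.21·0.319906 = 0.741958
y(0.63) ≈ 0.7420

0.7420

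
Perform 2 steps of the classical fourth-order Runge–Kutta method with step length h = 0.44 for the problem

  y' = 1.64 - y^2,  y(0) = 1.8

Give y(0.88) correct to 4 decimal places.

RK4: k1 = f(x_n, y_n); k2 = f(x_n + h/2, y_n + (h/2)·k1); k3 = f(x_n + h/2, y_n + (h/2)·k2); k4 = f(x_n + h, y_n + h·k3); y_{n+1} = y_n + (h/6)·(k1 + 2k2 + 2k3 + k4).
x=0.000000, y=1.800000:
  k1 = f(0.000000, 1.800000) = -1.600000
  k2 = f(0.220000, 1.448000) = -0.456704
  k3 = f(0.220000, 1.699525) = -1.248386
  k4 = f(0.440000, 1.250710) = 0.075724
  y ← 1.800000 + (0.44/6)·(k1 + 2k2 + 2k3 + k4) = 1.438140
x=0.440000, y=1.438140:
  k1 = f(0.440000, 1.438140) = -0.428246
  k2 = f(0.660000, 1.343926) = -0.166136
  k3 = f(0.660000, 1.401590) = -0.324454
  k4 = f(0.880000, 1.295380) = -0.038009
  y ← 1.438140 + (0.44/6)·(k1 + 2k2 + 2k3 + k4) = 1.331995
y(0.88) ≈ 1.3320

1.3320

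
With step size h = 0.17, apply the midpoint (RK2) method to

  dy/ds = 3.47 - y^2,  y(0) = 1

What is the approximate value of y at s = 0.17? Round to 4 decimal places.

1.3410

Midpoint: k1 = f(s_n, y_n); k2 = f(s_n + h/2, y_n + (h/2)·k1); y_{n+1} = y_n + h·k2.
s=0.000000, y=1.000000:
  k1 = f(0.000000, 1.000000) = 2.470000
  k2 = f(0.085000, 1.209950) = 2.006021
  y ← 1.000000 + 0.17·2.006021 = 1.341024
y(0.17) ≈ 1.3410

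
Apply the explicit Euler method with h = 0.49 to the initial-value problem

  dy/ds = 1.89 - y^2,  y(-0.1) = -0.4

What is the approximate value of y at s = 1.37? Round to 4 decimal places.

Euler: y_{n+1} = y_n + h·f(s_n, y_n).
s=-0.100000, y=-0.400000: f=1.730000 → y ← -0.400000 + 0.49·1.730000 = 0.447700
s=0.390000, y=0.447700: f=1.689565 → y ← 0.447700 + 0.49·1.689565 = 1.275587
s=0.880000, y=1.275587: f=0.262879 → y ← 1.275587 + 0.49·0.262879 = 1.404397
y(1.37) ≈ 1.4044

1.4044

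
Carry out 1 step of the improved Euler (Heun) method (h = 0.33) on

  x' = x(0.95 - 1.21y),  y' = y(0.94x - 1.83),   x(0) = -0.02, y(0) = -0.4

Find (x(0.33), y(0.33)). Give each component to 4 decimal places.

-0.0303, -0.2302

Heun on (x,y): k1 = f(t_n, state_n); k2 = f(t_n + h, state_n + h·k1); state_{n+1} = state_n + (h/2)·(k1 + k2).
0.000000: (-0.020000, -0.400000)
  k1 = (-0.028680, 0.739520)
  predictor → (-0.029464, -0.155958)
  k2 = (-0.033551, 0.289723)
  → (-0.030268, -0.230175)
(x(0.33), y(0.33)) ≈ (-0.0303, -0.2302)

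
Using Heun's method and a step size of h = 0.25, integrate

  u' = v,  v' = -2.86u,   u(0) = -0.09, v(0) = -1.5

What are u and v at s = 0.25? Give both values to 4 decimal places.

-0.4570, -1.3016

Heun on (u,v): k1 = f(s_n, state_n); k2 = f(s_n + h, state_n + h·k1); state_{n+1} = state_n + (h/2)·(k1 + k2).
0.000000: (-0.090000, -1.500000)
  k1 = (-1.500000, 0.257400)
  predictor → (-0.465000, -1.435650)
  k2 = (-1.435650, 1.329900)
  → (-0.456956, -1.301588)
(u(0.25), v(0.25)) ≈ (-0.4570, -1.3016)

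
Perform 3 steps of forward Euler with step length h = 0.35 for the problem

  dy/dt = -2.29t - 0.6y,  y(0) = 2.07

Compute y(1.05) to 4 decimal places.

Euler: y_{n+1} = y_n + h·f(t_n, y_n).
t=0.000000, y=2.070000: f=-1.242000 → y ← 2.070000 + 0.35·(-1.242000) = 1.635300
t=0.350000, y=1.635300: f=-1.782680 → y ← 1.635300 + 0.35·(-1.782680) = 1.011362
t=0.700000, y=1.011362: f=-2.209817 → y ← 1.011362 + 0.35·(-2.209817) = 0.237926
y(1.05) ≈ 0.2379

0.2379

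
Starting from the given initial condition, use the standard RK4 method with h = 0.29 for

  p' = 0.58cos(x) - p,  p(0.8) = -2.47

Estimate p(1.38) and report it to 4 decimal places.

-1.2729

RK4: k1 = f(x_n, p_n); k2 = f(x_n + h/2, p_n + (h/2)·k1); k3 = f(x_n + h/2, p_n + (h/2)·k2); k4 = f(x_n + h, p_n + h·k3); p_{n+1} = p_n + (h/6)·(k1 + 2k2 + 2k3 + k4).
x=0.800000, p=-2.470000:
  k1 = f(0.800000, -2.470000) = 2.874090
  k2 = f(0.945000, -2.053257) = 2.392988
  k3 = f(0.945000, -2.123017) = 2.462748
  k4 = f(1.090000, -1.755803) = 2.024045
  p ← -2.470000 + (0.29/6)·(k1 + 2k2 + 2k3 + k4) = -1.763869
x=1.090000, p=-1.763869:
  k1 = f(1.090000, -1.763869) = 2.032111
  k2 = f(1.235000, -1.469213) = 1.660335
  k3 = f(1.235000, -1.523120) = 1.714243
  k4 = f(1.380000, -1.266739) = 1.376730
  p ← -1.763869 + (0.29/6)·(k1 + 2k2 + 2k3 + k4) = -1.272899
p(1.38) ≈ -1.2729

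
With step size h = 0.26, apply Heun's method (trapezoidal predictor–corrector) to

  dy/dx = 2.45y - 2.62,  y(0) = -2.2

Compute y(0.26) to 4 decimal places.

Heun: k1 = f(x_n, y_n); k2 = f(x_n + h, y_n + h·k1); y_{n+1} = y_n + (h/2)·(k1 + k2).
x=0.000000, y=-2.200000:
  k1 = f(0.000000, -2.200000) = -8.010000
  k2 = f(0.260000, -4.282600) = -13.112370
  y ← -2.200000 + (0.26/2)·(-8.010000 + (-13.112370)) = -4.945908
y(0.26) ≈ -4.9459

-4.9459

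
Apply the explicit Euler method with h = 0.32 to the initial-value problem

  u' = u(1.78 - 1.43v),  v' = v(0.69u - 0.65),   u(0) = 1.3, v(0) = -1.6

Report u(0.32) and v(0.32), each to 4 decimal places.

2.9923, -1.7265

Euler on (u,v): u_{n+1} = u_n + h·u', v_{n+1} = v_n + h·v'.
0.000000: (1.300000, -1.600000); f=(5.288400, -0.395200) → (2.992288, -1.726464)
(u(0.32), v(0.32)) ≈ (2.9923, -1.7265)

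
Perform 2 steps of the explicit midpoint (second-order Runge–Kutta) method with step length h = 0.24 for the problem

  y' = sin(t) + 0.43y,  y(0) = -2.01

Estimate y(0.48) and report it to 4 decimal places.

-2.3506

Midpoint: k1 = f(t_n, y_n); k2 = f(t_n + h/2, y_n + (h/2)·k1); y_{n+1} = y_n + h·k2.
t=0.000000, y=-2.010000:
  k1 = f(0.000000, -2.010000) = -0.864300
  k2 = f(0.120000, -2.113716) = -0.789186
  y ← -2.010000 + 0.24·(-0.789186) = -2.199405
t=0.240000, y=-2.199405:
  k1 = f(0.240000, -2.199405) = -0.708041
  k2 = f(0.360000, -2.284370) = -0.630005
  y ← -2.199405 + 0.24·(-0.630005) = -2.350606
y(0.48) ≈ -2.3506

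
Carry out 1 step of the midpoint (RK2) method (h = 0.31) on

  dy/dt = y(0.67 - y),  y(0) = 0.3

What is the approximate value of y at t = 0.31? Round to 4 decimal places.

0.3347

Midpoint: k1 = f(t_n, y_n); k2 = f(t_n + h/2, y_n + (h/2)·k1); y_{n+1} = y_n + h·k2.
t=0.000000, y=0.300000:
  k1 = f(0.000000, 0.300000) = 0.111000
  k2 = f(0.155000, 0.317205) = 0.111908
  y ← 0.300000 + 0.31·0.111908 = 0.334692
y(0.31) ≈ 0.3347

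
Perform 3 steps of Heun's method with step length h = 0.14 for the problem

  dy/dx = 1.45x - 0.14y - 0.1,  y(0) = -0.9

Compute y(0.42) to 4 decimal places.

Heun: k1 = f(x_n, y_n); k2 = f(x_n + h, y_n + h·k1); y_{n+1} = y_n + (h/2)·(k1 + k2).
x=0.000000, y=-0.900000:
  k1 = f(0.000000, -0.900000) = 0.026000
  k2 = f(0.140000, -0.896360) = 0.228490
  y ← -0.900000 + (0.14/2)·(0.026000 + 0.228490) = -0.882186
x=0.140000, y=-0.882186:
  k1 = f(0.140000, -0.882186) = 0.226506
  k2 = f(0.280000, -0.850475) = 0.425066
  y ← -0.882186 + (0.14/2)·(0.226506 + 0.425066) = -0.836576
x=0.280000, y=-0.836576:
  k1 = f(0.280000, -0.836576) = 0.423121
  k2 = f(0.420000, -0.777339) = 0.617827
  y ← -0.836576 + (0.14/2)·(0.423121 + 0.617827) = -0.763709
y(0.42) ≈ -0.7637

-0.7637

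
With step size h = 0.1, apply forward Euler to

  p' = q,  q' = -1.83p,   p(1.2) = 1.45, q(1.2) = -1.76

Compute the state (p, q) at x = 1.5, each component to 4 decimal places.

0.8456, -2.4546

Euler on (p,q): p_{n+1} = p_n + h·p', q_{n+1} = q_n + h·q'.
1.200000: (1.450000, -1.760000); f=(-1.760000, -2.653500) → (1.274000, -2.025350)
1.300000: (1.274000, -2.025350); f=(-2.025350, -2.331420) → (1.071465, -2.258492)
1.400000: (1.071465, -2.258492); f=(-2.258492, -1.960781) → (0.845616, -2.454570)
(p(1.5), q(1.5)) ≈ (0.8456, -2.4546)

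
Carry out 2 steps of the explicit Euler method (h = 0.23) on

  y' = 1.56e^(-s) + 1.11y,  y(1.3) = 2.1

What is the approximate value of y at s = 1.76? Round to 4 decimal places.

3.5096

Euler: y_{n+1} = y_n + h·f(s_n, y_n).
s=1.300000, y=2.100000: f=2.756150 → y ← 2.100000 + 0.23·2.756150 = 2.733914
s=1.530000, y=2.733914: f=3.372441 → y ← 2.733914 + 0.23·3.372441 = 3.509576
y(1.76) ≈ 3.5096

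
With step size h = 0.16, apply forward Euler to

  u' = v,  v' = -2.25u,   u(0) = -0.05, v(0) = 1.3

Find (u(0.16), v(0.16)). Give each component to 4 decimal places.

0.1580, 1.3180

Euler on (u,v): u_{n+1} = u_n + h·u', v_{n+1} = v_n + h·v'.
0.000000: (-0.050000, 1.300000); f=(1.300000, 0.112500) → (0.158000, 1.318000)
(u(0.16), v(0.16)) ≈ (0.1580, 1.3180)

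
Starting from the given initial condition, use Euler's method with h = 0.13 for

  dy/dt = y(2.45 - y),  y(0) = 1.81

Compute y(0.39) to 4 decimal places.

2.1842

Euler: y_{n+1} = y_n + h·f(t_n, y_n).
t=0.000000, y=1.810000: f=1.158400 → y ← 1.810000 + 0.13·1.158400 = 1.960592
t=0.130000, y=1.960592: f=0.959529 → y ← 1.960592 + 0.13·0.959529 = 2.085331
t=0.260000, y=2.085331: f=0.760456 → y ← 2.085331 + 0.13·0.760456 = 2.184190
y(0.39) ≈ 2.1842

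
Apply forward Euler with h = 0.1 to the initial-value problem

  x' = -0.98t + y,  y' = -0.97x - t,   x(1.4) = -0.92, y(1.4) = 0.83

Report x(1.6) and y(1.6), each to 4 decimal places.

-1.0433, 0.7237

Euler on (x,y): x_{n+1} = x_n + h·x', y_{n+1} = y_n + h·y'.
1.400000: (-0.920000, 0.830000); f=(-0.542000, -0.507600) → (-0.974200, 0.779240)
1.500000: (-0.974200, 0.779240); f=(-0.690760, -0.555026) → (-1.043276, 0.723737)
(x(1.6), y(1.6)) ≈ (-1.0433, 0.7237)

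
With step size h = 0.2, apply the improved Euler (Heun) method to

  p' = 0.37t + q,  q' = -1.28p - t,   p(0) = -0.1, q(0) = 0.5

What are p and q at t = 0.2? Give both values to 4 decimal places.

0.0100, 0.4928

Heun on (p,q): k1 = f(t_n, state_n); k2 = f(t_n + h, state_n + h·k1); state_{n+1} = state_n + (h/2)·(k1 + k2).
0.000000: (-0.100000, 0.500000)
  k1 = (0.500000, 0.128000)
  predictor → (0.000000, 0.525600)
  k2 = (0.599600, -0.200000)
  → (0.009960, 0.492800)
(p(0.2), q(0.2)) ≈ (0.0100, 0.4928)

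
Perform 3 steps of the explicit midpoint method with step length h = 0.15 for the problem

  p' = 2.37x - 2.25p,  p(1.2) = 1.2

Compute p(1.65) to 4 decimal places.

1.4204

Midpoint: k1 = f(x_n, p_n); k2 = f(x_n + h/2, p_n + (h/2)·k1); p_{n+1} = p_n + h·k2.
x=1.200000, p=1.200000:
  k1 = f(1.200000, 1.200000) = 0.144000
  k2 = f(1.275000, 1.210800) = 0.297450
  p ← 1.200000 + 0.15·0.297450 = 1.244617
x=1.350000, p=1.244617:
  k1 = f(1.350000, 1.244617) = 0.399111
  k2 = f(1.425000, 1.274551) = 0.509511
  p ← 1.244617 + 0.15·0.509511 = 1.321044
x=1.500000, p=1.321044:
  k1 = f(1.500000, 1.321044) = 0.582651
  k2 = f(1.575000, 1.364743) = 0.662078
  p ← 1.321044 + 0.15·0.662078 = 1.420356
p(1.65) ≈ 1.4204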